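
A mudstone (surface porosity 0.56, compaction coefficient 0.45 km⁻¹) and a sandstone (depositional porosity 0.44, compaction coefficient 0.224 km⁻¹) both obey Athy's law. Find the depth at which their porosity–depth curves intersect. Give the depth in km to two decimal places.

1.07 km

Set φ₀ₐ e^(−βₐz) = φ₀ᵦ e^(−βᵦz) ⇒ ln(φ₀ₐ/φ₀ᵦ) = (βₐ − βᵦ)·z
z = ln(0.56/0.44) / (0.45 − 0.224) = 0.2412 / 0.226 = 1.067 km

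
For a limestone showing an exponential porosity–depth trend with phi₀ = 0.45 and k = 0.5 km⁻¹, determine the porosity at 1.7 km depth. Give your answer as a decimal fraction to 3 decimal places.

0.192

phi = phi₀·exp(−k·z) = 0.45 × exp(−0.5 × 1.7) = 0.45 × exp(−0.85)
  = 0.45 × 0.4274 = 0.1923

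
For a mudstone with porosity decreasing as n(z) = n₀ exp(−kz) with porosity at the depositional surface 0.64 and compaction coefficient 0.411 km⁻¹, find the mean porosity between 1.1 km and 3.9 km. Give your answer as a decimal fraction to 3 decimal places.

0.242

⟨n⟩ = (1/(z₂−z₁)) ∫ n₀ e^(−kz) dz = n₀·(e^(−k·z₁) − e^(−k·z₂)) / (k·(z₂−z₁))
e^(−0.411×1.1) = 0.6363; e^(−0.411×3.9) = 0.2013
⟨n⟩ = 0.64 × (0.6363 − 0.2013) / (0.411 × 2.8) = 0.64 × 0.3780 = 0.2419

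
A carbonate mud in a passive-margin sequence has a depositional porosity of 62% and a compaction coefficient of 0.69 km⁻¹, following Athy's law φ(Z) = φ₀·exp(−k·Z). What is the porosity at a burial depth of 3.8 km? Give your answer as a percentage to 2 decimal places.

4.50%

φ = φ₀·exp(−k·Z) = 0.62 × exp(−0.69 × 3.8) = 0.62 × exp(−2.622)
  = 0.62 × 0.0727 = 0.0450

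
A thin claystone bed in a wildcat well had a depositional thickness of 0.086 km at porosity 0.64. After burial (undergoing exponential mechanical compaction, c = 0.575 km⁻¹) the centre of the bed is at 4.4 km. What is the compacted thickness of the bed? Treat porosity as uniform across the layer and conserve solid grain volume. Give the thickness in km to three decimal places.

Porosity at 4.4 km: φ = 0.64·exp(−0.575×4.4) = 0.0510
Solid-volume conservation: h(1−φ) = h₀(1−φ₀) ⇒ h = h₀·(1−φ₀)/(1−φ)
h = 0.086 × (1 − 0.64)/(1 − 0.0510) = 0.086 × 0.3793 = 0.0326 km

0.033 km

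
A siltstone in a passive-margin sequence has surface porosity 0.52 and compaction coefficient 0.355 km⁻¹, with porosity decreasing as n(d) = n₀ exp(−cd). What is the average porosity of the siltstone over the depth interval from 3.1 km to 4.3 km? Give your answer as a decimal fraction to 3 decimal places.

⟨n⟩ = (1/(d₂−d₁)) ∫ n₀ e^(−cd) dd = n₀·(e^(−c·d₁) − e^(−c·d₂)) / (c·(d₂−d₁))
e^(−0.355×3.1) = 0.3327; e^(−0.355×4.3) = 0.2173
⟨n⟩ = 0.52 × (0.3327 − 0.2173) / (0.355 × 1.2) = 0.52 × 0.2709 = 0.1409

0.141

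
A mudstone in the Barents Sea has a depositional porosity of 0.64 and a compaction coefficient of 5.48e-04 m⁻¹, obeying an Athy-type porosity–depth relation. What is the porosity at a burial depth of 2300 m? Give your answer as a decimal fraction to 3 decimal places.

0.181

Working in km (1 km = 1000 m; c in km⁻¹ = c in m⁻¹ × 1000):
φ = φ₀·exp(−c·z) = 0.64 × exp(−0.548 × 2.3) = 0.64 × exp(−1.26)
  = 0.64 × 0.2835 = 0.1815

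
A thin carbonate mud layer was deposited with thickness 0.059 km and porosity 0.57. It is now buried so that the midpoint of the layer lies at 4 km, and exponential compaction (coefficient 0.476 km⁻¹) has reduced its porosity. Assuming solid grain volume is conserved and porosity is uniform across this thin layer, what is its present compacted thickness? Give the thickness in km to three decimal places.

0.028 km

Porosity at 4 km: phi = 0.57·exp(−0.476×4) = 0.0849
Solid-volume conservation: h(1−phi) = h₀(1−phi₀) ⇒ h = h₀·(1−phi₀)/(1−phi)
h = 0.059 × (1 − 0.57)/(1 − 0.0849) = 0.059 × 0.4699 = 0.0277 km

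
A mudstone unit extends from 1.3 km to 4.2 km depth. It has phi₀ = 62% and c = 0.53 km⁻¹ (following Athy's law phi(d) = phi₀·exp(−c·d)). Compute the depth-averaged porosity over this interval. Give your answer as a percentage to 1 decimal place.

15.9%

⟨phi⟩ = (1/(d₂−d₁)) ∫ phi₀ e^(−cd) dd = phi₀·(e^(−c·d₁) − e^(−c·d₂)) / (c·(d₂−d₁))
e^(−0.53×1.3) = 0.5021; e^(−0.53×4.2) = 0.1080
⟨phi⟩ = 0.62 × (0.5021 − 0.1080) / (0.53 × 2.9) = 0.62 × 0.2564 = 0.1590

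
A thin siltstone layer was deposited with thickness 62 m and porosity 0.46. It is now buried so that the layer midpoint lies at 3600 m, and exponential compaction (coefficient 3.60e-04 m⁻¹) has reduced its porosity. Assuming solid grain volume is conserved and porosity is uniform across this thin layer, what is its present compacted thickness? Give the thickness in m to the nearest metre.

38 m

Working in km (1 km = 1000 m; c in km⁻¹ = c in m⁻¹ × 1000):
Porosity at 3.6 km: phi = 0.46·exp(−0.36×3.6) = 0.1259
Solid-volume conservation: h(1−phi) = h₀(1−phi₀) ⇒ h = h₀·(1−phi₀)/(1−phi)
h = 0.062 × (1 − 0.46)/(1 − 0.1259) = 0.062 × 0.6178 = 0.0383 km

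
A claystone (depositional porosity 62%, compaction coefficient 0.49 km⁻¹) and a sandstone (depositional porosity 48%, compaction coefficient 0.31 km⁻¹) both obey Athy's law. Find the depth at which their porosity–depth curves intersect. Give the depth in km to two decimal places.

1.42 km

Set φ₀ₐ e^(−βₐz) = φ₀ᵦ e^(−βᵦz) ⇒ ln(φ₀ₐ/φ₀ᵦ) = (βₐ − βᵦ)·z
z = ln(0.62/0.48) / (0.49 − 0.31) = 0.2559 / 0.18 = 1.422 km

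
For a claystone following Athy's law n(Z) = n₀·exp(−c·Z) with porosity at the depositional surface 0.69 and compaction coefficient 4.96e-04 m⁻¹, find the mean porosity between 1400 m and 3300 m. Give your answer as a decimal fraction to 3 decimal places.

0.223

Working in km (1 km = 1000 m; c in km⁻¹ = c in m⁻¹ × 1000):
⟨n⟩ = (1/(Z₂−Z₁)) ∫ n₀ e^(−cZ) dZ = n₀·(e^(−c·Z₁) − e^(−c·Z₂)) / (c·(Z₂−Z₁))
e^(−0.496×1.4) = 0.4994; e^(−0.496×3.3) = 0.1946
⟨n⟩ = 0.69 × (0.4994 − 0.1946) / (0.496 × 1.9) = 0.69 × 0.3234 = 0.2231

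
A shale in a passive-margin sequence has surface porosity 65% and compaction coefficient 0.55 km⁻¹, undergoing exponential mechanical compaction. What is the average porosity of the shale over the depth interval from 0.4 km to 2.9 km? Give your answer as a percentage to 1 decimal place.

28.3%

⟨φ⟩ = (1/(Z₂−Z₁)) ∫ φ₀ e^(−βZ) dZ = φ₀·(e^(−β·Z₁) − e^(−β·Z₂)) / (β·(Z₂−Z₁))
e^(−0.55×0.4) = 0.8025; e^(−0.55×2.9) = 0.2029
⟨φ⟩ = 0.65 × (0.8025 − 0.2029) / (0.55 × 2.5) = 0.65 × 0.4361 = 0.2835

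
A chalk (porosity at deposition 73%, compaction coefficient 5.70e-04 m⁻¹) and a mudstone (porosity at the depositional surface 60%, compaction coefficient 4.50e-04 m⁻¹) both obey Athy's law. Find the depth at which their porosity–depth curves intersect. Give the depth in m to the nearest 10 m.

1630 m

Working in km (1 km = 1000 m; c in km⁻¹ = c in m⁻¹ × 1000):
Set phi₀ₐ e^(−cₐd) = phi₀ᵦ e^(−cᵦd) ⇒ ln(phi₀ₐ/phi₀ᵦ) = (cₐ − cᵦ)·d
d = ln(0.73/0.6) / (0.57 − 0.45) = 0.1961 / 0.12 = 1.634 km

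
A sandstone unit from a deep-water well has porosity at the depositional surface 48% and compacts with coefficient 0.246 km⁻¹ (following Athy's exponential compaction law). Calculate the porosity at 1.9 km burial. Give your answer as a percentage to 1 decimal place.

30.1%

φ = φ₀·exp(−c·d) = 0.48 × exp(−0.246 × 1.9) = 0.48 × exp(−0.4674)
  = 0.48 × 0.6266 = 0.3008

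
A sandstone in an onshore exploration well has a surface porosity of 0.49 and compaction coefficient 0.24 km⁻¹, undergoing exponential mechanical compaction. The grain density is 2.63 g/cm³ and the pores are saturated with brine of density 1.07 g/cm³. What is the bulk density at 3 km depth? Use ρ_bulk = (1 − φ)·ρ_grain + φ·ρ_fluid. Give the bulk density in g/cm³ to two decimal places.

Porosity at depth: phi = 0.49·exp(−0.24×3) = 0.49×0.4868 = 0.2385
Bulk density: ρ_b = (1−phi)ρ_g + phi·ρ_f = 0.7615×2.63 + 0.2385×1.07
       = 2.003 + 0.255 = 2.258 g/cm³

2.26 g/cm³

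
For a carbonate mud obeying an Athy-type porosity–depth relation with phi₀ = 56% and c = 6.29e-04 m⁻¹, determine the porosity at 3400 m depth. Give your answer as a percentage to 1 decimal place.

Working in km (1 km = 1000 m; c in km⁻¹ = c in m⁻¹ × 1000):
phi = phi₀·exp(−c·z) = 0.56 × exp(−0.629 × 3.4) = 0.56 × exp(−2.139)
  = 0.56 × 0.1178 = 0.0660

6.6%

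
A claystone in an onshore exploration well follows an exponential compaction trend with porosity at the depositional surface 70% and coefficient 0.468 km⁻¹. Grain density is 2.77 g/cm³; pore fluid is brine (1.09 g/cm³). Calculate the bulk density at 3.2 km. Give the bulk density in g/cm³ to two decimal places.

2.51 g/cm³

Porosity at depth: phi = 0.7·exp(−0.468×3.2) = 0.7×0.2237 = 0.1566
Bulk density: ρ_b = (1−phi)ρ_g + phi·ρ_f = 0.8434×2.77 + 0.1566×1.09
       = 2.336 + 0.171 = 2.507 g/cm³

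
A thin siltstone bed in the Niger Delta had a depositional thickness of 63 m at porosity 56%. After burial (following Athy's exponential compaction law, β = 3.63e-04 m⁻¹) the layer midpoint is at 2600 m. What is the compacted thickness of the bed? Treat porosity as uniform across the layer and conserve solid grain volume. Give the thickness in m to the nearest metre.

35 m

Working in km (1 km = 1000 m; β in km⁻¹ = β in m⁻¹ × 1000):
Porosity at 2.6 km: phi = 0.56·exp(−0.363×2.6) = 0.2179
Solid-volume conservation: h(1−phi) = h₀(1−phi₀) ⇒ h = h₀·(1−phi₀)/(1−phi)
h = 0.063 × (1 − 0.56)/(1 − 0.2179) = 0.063 × 0.5626 = 0.0354 km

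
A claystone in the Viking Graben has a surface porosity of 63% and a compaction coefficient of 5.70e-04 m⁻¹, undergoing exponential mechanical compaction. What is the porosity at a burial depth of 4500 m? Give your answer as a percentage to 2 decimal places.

4.85%

Working in km (1 km = 1000 m; β in km⁻¹ = β in m⁻¹ × 1000):
φ = φ₀·exp(−β·z) = 0.63 × exp(−0.57 × 4.5) = 0.63 × exp(−2.565)
  = 0.63 × 0.0769 = 0.0485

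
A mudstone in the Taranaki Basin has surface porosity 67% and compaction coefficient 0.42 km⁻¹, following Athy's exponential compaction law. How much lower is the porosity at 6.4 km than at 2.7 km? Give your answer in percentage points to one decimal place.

φ(2.7) = 0.67·e^(−0.42×2.7) = 0.2156
φ(6.4) = 0.67·e^(−0.42×6.4) = 0.0456
Δφ = 0.2156 − 0.0456 = 0.1700

17.0 percentage points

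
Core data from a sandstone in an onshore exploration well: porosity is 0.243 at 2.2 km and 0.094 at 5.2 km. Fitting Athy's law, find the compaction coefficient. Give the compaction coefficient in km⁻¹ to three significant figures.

0.317 km⁻¹

Athy: n(d) = n₀ e^(−kd) ⇒ n₁/n₂ = e^{k(d₂−d₁)} ⇒ k = ln(n₁/n₂)/(d₂−d₁)
k = ln(0.243/0.094) / (5.2 − 2.2) = ln(2.585) / 3 = 0.9498 / 3 = 0.3166 km⁻¹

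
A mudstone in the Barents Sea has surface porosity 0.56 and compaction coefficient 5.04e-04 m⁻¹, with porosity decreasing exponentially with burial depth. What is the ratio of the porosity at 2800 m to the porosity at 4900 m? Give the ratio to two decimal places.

Working in km (1 km = 1000 m; k in km⁻¹ = k in m⁻¹ × 1000):
φ(Z₁)/φ(Z₂) = e^(−k·Z₁)/e^(−k·Z₂) = e^{k(Z₂−Z₁)}
= exp(0.504 × 2.1) = exp(1.058) = 2.8818

2.88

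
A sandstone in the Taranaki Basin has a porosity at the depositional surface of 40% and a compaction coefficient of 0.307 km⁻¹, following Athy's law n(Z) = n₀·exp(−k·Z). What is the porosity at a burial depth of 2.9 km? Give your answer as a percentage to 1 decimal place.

n = n₀·exp(−k·Z) = 0.4 × exp(−0.307 × 2.9) = 0.4 × exp(−0.8903)
  = 0.4 × 0.4105 = 0.1642

16.4%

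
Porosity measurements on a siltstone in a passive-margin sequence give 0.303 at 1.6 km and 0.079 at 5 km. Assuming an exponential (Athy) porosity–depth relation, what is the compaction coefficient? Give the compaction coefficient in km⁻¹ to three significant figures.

Athy: phi(d) = phi₀ e^(−cd) ⇒ phi₁/phi₂ = e^{c(d₂−d₁)} ⇒ c = ln(phi₁/phi₂)/(d₂−d₁)
c = ln(0.303/0.079) / (5 − 1.6) = ln(3.835) / 3.4 = 1.3443 / 3.4 = 0.3954 km⁻¹

0.395 km⁻¹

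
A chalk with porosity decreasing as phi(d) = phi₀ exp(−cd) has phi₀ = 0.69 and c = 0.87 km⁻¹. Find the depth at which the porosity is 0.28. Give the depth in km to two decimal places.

Invert Athy's law: d = ln(phi₀/phi) / c
d = ln(0.69/0.28) / 0.87 = ln(2.464) / 0.87 = 0.9019 / 0.87 = 1.037 km

1.04 km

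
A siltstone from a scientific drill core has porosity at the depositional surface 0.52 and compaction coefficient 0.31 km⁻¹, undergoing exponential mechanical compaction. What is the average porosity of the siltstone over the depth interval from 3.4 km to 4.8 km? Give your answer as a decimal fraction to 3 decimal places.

0.147

⟨phi⟩ = (1/(d₂−d₁)) ∫ phi₀ e^(−cd) dd = phi₀·(e^(−c·d₁) − e^(−c·d₂)) / (c·(d₂−d₁))
e^(−0.31×3.4) = 0.3485; e^(−0.31×4.8) = 0.2258
⟨phi⟩ = 0.52 × (0.3485 − 0.2258) / (0.31 × 1.4) = 0.52 × 0.2828 = 0.1470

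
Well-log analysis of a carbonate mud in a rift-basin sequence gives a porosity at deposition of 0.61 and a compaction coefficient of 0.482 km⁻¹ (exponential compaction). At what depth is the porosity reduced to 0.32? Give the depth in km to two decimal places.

1.34 km

Invert Athy's law: z = ln(phi₀/phi) / k
z = ln(0.61/0.32) / 0.482 = ln(1.906) / 0.482 = 0.6451 / 0.482 = 1.338 km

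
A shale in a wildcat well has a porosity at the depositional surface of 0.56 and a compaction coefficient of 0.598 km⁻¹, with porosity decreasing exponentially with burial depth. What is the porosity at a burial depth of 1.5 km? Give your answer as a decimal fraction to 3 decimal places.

0.228

φ = φ₀·exp(−k·z) = 0.56 × exp(−0.598 × 1.5) = 0.56 × exp(−0.897)
  = 0.56 × 0.4078 = 0.2284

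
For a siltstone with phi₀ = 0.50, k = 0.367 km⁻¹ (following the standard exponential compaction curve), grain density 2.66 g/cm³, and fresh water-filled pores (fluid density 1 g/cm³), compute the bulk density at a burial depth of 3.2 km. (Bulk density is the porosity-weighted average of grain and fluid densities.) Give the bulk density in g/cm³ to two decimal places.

2.40 g/cm³

Porosity at depth: phi = 0.5·exp(−0.367×3.2) = 0.5×0.3090 = 0.1545
Bulk density: ρ_b = (1−phi)ρ_g + phi·ρ_f = 0.8455×2.66 + 0.1545×1
       = 2.249 + 0.155 = 2.404 g/cm³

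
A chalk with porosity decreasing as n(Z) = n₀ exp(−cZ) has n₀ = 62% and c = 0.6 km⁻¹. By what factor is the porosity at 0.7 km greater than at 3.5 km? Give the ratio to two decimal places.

5.37

n(Z₁)/n(Z₂) = e^(−c·Z₁)/e^(−c·Z₂) = e^{c(Z₂−Z₁)}
= exp(0.6 × 2.8) = exp(1.68) = 5.3656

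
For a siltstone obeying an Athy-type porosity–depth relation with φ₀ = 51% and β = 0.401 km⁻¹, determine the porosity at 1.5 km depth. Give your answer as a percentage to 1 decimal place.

27.9%

φ = φ₀·exp(−β·d) = 0.51 × exp(−0.401 × 1.5) = 0.51 × exp(−0.6015)
  = 0.51 × 0.5480 = 0.2795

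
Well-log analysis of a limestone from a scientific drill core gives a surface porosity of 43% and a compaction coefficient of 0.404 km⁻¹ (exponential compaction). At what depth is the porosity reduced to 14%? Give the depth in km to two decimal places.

Invert Athy's law: Z = ln(φ₀/φ) / c
Z = ln(0.43/0.14) / 0.404 = ln(3.071) / 0.404 = 1.1221 / 0.404 = 2.778 km

2.78 km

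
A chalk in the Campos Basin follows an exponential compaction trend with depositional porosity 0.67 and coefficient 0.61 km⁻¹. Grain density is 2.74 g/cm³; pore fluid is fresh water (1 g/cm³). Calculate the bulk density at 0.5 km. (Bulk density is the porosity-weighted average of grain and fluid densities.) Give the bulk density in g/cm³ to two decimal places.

1.88 g/cm³

Porosity at depth: phi = 0.67·exp(−0.61×0.5) = 0.67×0.7371 = 0.4939
Bulk density: ρ_b = (1−phi)ρ_g + phi·ρ_f = 0.5061×2.74 + 0.4939×1
       = 1.387 + 0.494 = 1.881 g/cm³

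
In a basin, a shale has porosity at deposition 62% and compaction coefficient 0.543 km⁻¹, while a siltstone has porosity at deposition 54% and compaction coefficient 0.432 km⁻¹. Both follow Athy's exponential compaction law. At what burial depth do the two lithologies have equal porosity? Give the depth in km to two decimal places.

1.24 km

Set φ₀ₐ e^(−kₐz) = φ₀ᵦ e^(−kᵦz) ⇒ ln(φ₀ₐ/φ₀ᵦ) = (kₐ − kᵦ)·z
z = ln(0.62/0.54) / (0.543 − 0.432) = 0.1382 / 0.111 = 1.245 km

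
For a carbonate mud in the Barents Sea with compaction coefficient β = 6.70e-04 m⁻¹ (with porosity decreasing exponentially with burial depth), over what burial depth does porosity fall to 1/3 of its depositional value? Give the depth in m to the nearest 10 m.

Working in km (1 km = 1000 m; β in km⁻¹ = β in m⁻¹ × 1000):
φ/φ₀ = 1/3 ⇒ exp(−β·z) = 1/3 ⇒ z = ln(3) / β
z = 1.0986 / 0.67 = 1.640 km

1640 m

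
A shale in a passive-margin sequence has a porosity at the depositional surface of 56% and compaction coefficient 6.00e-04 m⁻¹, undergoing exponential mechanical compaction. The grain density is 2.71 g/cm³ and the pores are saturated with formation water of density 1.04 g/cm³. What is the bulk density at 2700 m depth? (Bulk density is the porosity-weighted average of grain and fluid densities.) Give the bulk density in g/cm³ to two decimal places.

2.52 g/cm³

Working in km (1 km = 1000 m; c in km⁻¹ = c in m⁻¹ × 1000):
Porosity at depth: phi = 0.56·exp(−0.6×2.7) = 0.56×0.1979 = 0.1108
Bulk density: ρ_b = (1−phi)ρ_g + phi·ρ_f = 0.8892×2.71 + 0.1108×1.04
       = 2.410 + 0.115 = 2.525 g/cm³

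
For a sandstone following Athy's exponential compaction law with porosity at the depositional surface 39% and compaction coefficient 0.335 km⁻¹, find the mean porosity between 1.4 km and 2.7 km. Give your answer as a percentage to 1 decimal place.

⟨φ⟩ = (1/(z₂−z₁)) ∫ φ₀ e^(−kz) dz = φ₀·(e^(−k·z₁) − e^(−k·z₂)) / (k·(z₂−z₁))
e^(−0.335×1.4) = 0.6256; e^(−0.335×2.7) = 0.4047
⟨φ⟩ = 0.39 × (0.6256 − 0.4047) / (0.335 × 1.3) = 0.39 × 0.5072 = 0.1978

19.8%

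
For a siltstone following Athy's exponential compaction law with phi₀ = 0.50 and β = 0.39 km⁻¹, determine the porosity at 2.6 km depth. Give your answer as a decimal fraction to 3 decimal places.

phi = phi₀·exp(−β·z) = 0.5 × exp(−0.39 × 2.6) = 0.5 × exp(−1.014)
  = 0.5 × 0.3628 = 0.1814

0.181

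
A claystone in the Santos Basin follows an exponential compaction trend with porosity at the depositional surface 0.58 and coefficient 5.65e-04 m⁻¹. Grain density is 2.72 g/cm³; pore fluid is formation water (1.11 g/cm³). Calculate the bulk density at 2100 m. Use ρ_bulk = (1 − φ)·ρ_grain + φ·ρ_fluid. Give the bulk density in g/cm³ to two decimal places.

Working in km (1 km = 1000 m; k in km⁻¹ = k in m⁻¹ × 1000):
Porosity at depth: n = 0.58·exp(−0.565×2.1) = 0.58×0.3053 = 0.1771
Bulk density: ρ_b = (1−n)ρ_g + n·ρ_f = 0.8229×2.72 + 0.1771×1.11
       = 2.238 + 0.197 = 2.435 g/cm³

2.43 g/cm³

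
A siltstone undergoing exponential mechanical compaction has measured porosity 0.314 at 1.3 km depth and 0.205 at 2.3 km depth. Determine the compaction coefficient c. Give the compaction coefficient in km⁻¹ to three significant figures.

0.426 km⁻¹

Athy: phi(z) = phi₀ e^(−cz) ⇒ phi₁/phi₂ = e^{c(z₂−z₁)} ⇒ c = ln(phi₁/phi₂)/(z₂−z₁)
c = ln(0.314/0.205) / (2.3 − 1.3) = ln(1.532) / 1 = 0.4264 / 1 = 0.4264 km⁻¹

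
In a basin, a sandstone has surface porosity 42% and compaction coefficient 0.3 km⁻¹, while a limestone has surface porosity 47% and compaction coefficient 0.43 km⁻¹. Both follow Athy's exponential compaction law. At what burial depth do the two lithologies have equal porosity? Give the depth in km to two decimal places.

0.87 km

Set phi₀ₐ e^(−βₐZ) = phi₀ᵦ e^(−βᵦZ) ⇒ ln(phi₀ₐ/phi₀ᵦ) = (βₐ − βᵦ)·Z
Z = ln(0.42/0.47) / (0.3 − 0.43) = -0.1125 / -0.13 = 0.865 km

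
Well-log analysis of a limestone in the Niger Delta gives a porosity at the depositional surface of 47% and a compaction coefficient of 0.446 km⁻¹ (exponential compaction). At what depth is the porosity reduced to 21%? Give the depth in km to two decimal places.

Invert Athy's law: z = ln(phi₀/phi) / k
z = ln(0.47/0.21) / 0.446 = ln(2.238) / 0.446 = 0.8056 / 0.446 = 1.806 km

1.81 km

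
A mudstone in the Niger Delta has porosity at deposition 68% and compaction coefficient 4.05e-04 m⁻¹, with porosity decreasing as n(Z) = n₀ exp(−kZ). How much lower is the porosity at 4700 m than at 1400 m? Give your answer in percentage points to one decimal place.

28.4 percentage points

Working in km (1 km = 1000 m; k in km⁻¹ = k in m⁻¹ × 1000):
n(1.4) = 0.68·e^(−0.405×1.4) = 0.3857
n(4.7) = 0.68·e^(−0.405×4.7) = 0.1014
Δn = 0.3857 − 0.1014 = 0.2844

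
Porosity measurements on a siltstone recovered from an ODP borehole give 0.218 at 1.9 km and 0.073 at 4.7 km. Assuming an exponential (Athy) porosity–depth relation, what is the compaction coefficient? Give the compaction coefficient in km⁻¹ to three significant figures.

Athy: φ(z) = φ₀ e^(−cz) ⇒ φ₁/φ₂ = e^{c(z₂−z₁)} ⇒ c = ln(φ₁/φ₂)/(z₂−z₁)
c = ln(0.218/0.073) / (4.7 − 1.9) = ln(2.986) / 2.8 = 1.0940 / 2.8 = 0.3907 km⁻¹

0.391 km⁻¹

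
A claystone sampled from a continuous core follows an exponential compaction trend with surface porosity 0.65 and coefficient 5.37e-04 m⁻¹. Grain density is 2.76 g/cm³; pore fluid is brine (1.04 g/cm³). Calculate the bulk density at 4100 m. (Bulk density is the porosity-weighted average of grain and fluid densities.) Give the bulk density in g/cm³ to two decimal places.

2.64 g/cm³

Working in km (1 km = 1000 m; β in km⁻¹ = β in m⁻¹ × 1000):
Porosity at depth: φ = 0.65·exp(−0.537×4.1) = 0.65×0.1106 = 0.0719
Bulk density: ρ_b = (1−φ)ρ_g + φ·ρ_f = 0.9281×2.76 + 0.0719×1.04
       = 2.562 + 0.075 = 2.636 g/cm³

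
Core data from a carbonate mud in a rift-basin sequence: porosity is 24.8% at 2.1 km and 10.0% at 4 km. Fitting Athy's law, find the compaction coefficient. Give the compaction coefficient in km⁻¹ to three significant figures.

0.478 km⁻¹

Athy: φ(Z) = φ₀ e^(−cZ) ⇒ φ₁/φ₂ = e^{c(Z₂−Z₁)} ⇒ c = ln(φ₁/φ₂)/(Z₂−Z₁)
c = ln(0.248/0.1) / (4 − 2.1) = ln(2.48) / 1.9 = 0.9083 / 1.9 = 0.478 km⁻¹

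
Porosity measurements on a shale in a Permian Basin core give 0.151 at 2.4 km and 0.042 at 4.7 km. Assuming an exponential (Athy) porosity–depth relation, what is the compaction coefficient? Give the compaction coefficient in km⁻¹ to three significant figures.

0.556 km⁻¹

Athy: phi(d) = phi₀ e^(−cd) ⇒ phi₁/phi₂ = e^{c(d₂−d₁)} ⇒ c = ln(phi₁/phi₂)/(d₂−d₁)
c = ln(0.151/0.042) / (4.7 − 2.4) = ln(3.595) / 2.3 = 1.2796 / 2.3 = 0.5564 km⁻¹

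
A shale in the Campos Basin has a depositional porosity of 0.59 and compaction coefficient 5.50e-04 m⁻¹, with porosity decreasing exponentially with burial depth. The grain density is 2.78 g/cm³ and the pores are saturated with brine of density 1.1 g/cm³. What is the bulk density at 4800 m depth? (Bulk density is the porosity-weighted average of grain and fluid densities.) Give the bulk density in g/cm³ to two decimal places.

2.71 g/cm³

Working in km (1 km = 1000 m; β in km⁻¹ = β in m⁻¹ × 1000):
Porosity at depth: phi = 0.59·exp(−0.55×4.8) = 0.59×0.0714 = 0.0421
Bulk density: ρ_b = (1−phi)ρ_g + phi·ρ_f = 0.9579×2.78 + 0.0421×1.1
       = 2.663 + 0.046 = 2.709 g/cm³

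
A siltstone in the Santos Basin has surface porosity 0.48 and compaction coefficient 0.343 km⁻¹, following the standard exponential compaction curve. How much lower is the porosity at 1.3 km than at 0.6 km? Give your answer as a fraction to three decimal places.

phi(0.6) = 0.48·e^(−0.343×0.6) = 0.3907
phi(1.3) = 0.48·e^(−0.343×1.3) = 0.3073
Δphi = 0.3907 − 0.3073 = 0.0834

0.083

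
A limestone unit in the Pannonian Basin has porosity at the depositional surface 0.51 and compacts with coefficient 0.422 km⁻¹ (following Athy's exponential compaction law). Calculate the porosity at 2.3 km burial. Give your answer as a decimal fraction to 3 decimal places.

φ = φ₀·exp(−β·z) = 0.51 × exp(−0.422 × 2.3) = 0.51 × exp(−0.9706)
  = 0.51 × 0.3789 = 0.1932

0.193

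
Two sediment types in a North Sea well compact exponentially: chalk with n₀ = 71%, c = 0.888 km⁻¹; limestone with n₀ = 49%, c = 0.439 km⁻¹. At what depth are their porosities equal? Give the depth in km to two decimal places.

0.83 km

Set n₀ₐ e^(−cₐz) = n₀ᵦ e^(−cᵦz) ⇒ ln(n₀ₐ/n₀ᵦ) = (cₐ − cᵦ)·z
z = ln(0.71/0.49) / (0.888 − 0.439) = 0.3709 / 0.449 = 0.826 km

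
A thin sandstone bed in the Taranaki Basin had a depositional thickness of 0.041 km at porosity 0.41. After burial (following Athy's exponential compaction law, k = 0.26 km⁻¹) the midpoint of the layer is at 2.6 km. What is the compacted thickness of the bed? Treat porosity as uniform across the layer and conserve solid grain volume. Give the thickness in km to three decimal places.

Porosity at 2.6 km: n = 0.41·exp(−0.26×2.6) = 0.2085
Solid-volume conservation: h(1−n) = h₀(1−n₀) ⇒ h = h₀·(1−n₀)/(1−n)
h = 0.041 × (1 − 0.41)/(1 − 0.2085) = 0.041 × 0.7455 = 0.0306 km

0.031 km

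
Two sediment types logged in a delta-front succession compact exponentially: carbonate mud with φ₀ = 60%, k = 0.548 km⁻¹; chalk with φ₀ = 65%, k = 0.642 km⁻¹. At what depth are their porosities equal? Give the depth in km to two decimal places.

0.85 km

Set φ₀ₐ e^(−kₐz) = φ₀ᵦ e^(−kᵦz) ⇒ ln(φ₀ₐ/φ₀ᵦ) = (kₐ − kᵦ)·z
z = ln(0.6/0.65) / (0.548 − 0.642) = -0.0800 / -0.094 = 0.852 km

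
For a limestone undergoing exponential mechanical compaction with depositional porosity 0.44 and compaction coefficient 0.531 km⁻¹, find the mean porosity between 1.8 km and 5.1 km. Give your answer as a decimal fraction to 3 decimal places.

0.080

⟨phi⟩ = (1/(z₂−z₁)) ∫ phi₀ e^(−βz) dz = phi₀·(e^(−β·z₁) − e^(−β·z₂)) / (β·(z₂−z₁))
e^(−0.531×1.8) = 0.3845; e^(−0.531×5.1) = 0.0667
⟨phi⟩ = 0.44 × (0.3845 − 0.0667) / (0.531 × 3.3) = 0.44 × 0.1814 = 0.0798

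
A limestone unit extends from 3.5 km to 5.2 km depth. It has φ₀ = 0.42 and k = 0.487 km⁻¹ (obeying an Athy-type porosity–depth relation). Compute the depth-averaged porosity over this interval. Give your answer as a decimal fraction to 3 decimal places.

0.052

⟨φ⟩ = (1/(z₂−z₁)) ∫ φ₀ e^(−kz) dz = φ₀·(e^(−k·z₁) − e^(−k·z₂)) / (k·(z₂−z₁))
e^(−0.487×3.5) = 0.1819; e^(−0.487×5.2) = 0.0795
⟨φ⟩ = 0.42 × (0.1819 − 0.0795) / (0.487 × 1.7) = 0.42 × 0.1237 = 0.0519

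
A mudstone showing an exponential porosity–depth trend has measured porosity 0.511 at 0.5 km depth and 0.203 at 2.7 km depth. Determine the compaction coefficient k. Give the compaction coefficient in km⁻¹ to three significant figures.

Athy: n(Z) = n₀ e^(−kZ) ⇒ n₁/n₂ = e^{k(Z₂−Z₁)} ⇒ k = ln(n₁/n₂)/(Z₂−Z₁)
k = ln(0.511/0.203) / (2.7 − 0.5) = ln(2.517) / 2.2 = 0.9232 / 2.2 = 0.4196 km⁻¹

0.420 km⁻¹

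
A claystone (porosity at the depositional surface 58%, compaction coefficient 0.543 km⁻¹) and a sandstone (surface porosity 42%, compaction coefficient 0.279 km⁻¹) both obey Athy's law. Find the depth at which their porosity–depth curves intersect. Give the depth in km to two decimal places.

1.22 km

Set phi₀ₐ e^(−kₐZ) = phi₀ᵦ e^(−kᵦZ) ⇒ ln(phi₀ₐ/phi₀ᵦ) = (kₐ − kᵦ)·Z
Z = ln(0.58/0.42) / (0.543 − 0.279) = 0.3228 / 0.264 = 1.223 km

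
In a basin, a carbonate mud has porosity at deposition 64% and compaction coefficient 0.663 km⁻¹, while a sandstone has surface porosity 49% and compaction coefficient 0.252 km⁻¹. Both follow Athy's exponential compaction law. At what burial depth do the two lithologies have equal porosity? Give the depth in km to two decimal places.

Set φ₀ₐ e^(−cₐZ) = φ₀ᵦ e^(−cᵦZ) ⇒ ln(φ₀ₐ/φ₀ᵦ) = (cₐ − cᵦ)·Z
Z = ln(0.64/0.49) / (0.663 − 0.252) = 0.2671 / 0.411 = 0.650 km

0.65 km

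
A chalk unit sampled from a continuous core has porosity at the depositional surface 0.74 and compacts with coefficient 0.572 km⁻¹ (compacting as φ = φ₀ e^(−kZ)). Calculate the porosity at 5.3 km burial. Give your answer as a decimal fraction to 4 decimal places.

φ = φ₀·exp(−k·Z) = 0.74 × exp(−0.572 × 5.3) = 0.74 × exp(−3.032)
  = 0.74 × 0.0482 = 0.0357

0.0357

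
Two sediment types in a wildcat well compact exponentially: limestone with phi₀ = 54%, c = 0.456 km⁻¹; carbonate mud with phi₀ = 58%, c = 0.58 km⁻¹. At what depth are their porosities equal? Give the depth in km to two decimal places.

Set phi₀ₐ e^(−cₐZ) = phi₀ᵦ e^(−cᵦZ) ⇒ ln(phi₀ₐ/phi₀ᵦ) = (cₐ − cᵦ)·Z
Z = ln(0.54/0.58) / (0.456 − 0.58) = -0.0715 / -0.124 = 0.576 km

0.58 km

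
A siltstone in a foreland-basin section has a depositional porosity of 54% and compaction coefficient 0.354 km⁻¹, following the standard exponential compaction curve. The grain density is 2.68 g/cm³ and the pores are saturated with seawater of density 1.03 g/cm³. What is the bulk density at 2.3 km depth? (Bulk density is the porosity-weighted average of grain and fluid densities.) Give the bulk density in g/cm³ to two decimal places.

2.29 g/cm³

Porosity at depth: n = 0.54·exp(−0.354×2.3) = 0.54×0.4430 = 0.2392
Bulk density: ρ_b = (1−n)ρ_g + n·ρ_f = 0.7608×2.68 + 0.2392×1.03
       = 2.039 + 0.246 = 2.285 g/cm³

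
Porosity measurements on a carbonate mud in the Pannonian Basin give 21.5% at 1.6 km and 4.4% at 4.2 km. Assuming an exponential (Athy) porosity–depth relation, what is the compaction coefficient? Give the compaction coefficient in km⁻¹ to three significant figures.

0.610 km⁻¹

Athy: phi(z) = phi₀ e^(−cz) ⇒ phi₁/phi₂ = e^{c(z₂−z₁)} ⇒ c = ln(phi₁/phi₂)/(z₂−z₁)
c = ln(0.215/0.044) / (4.2 − 1.6) = ln(4.886) / 2.6 = 1.5864 / 2.6 = 0.6102 km⁻¹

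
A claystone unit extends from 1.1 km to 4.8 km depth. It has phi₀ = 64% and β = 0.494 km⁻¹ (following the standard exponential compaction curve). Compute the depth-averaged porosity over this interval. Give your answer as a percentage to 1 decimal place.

17.1%

⟨phi⟩ = (1/(Z₂−Z₁)) ∫ phi₀ e^(−βZ) dZ = phi₀·(e^(−β·Z₁) − e^(−β·Z₂)) / (β·(Z₂−Z₁))
e^(−0.494×1.1) = 0.5808; e^(−0.494×4.8) = 0.0934
⟨phi⟩ = 0.64 × (0.5808 − 0.0934) / (0.494 × 3.7) = 0.64 × 0.2667 = 0.1707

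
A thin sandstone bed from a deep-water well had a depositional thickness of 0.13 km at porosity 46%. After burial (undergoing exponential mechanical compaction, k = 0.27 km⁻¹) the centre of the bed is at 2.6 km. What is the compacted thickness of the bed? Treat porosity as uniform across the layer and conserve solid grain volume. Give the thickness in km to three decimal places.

0.091 km

Porosity at 2.6 km: n = 0.46·exp(−0.27×2.6) = 0.2280
Solid-volume conservation: h(1−n) = h₀(1−n₀) ⇒ h = h₀·(1−n₀)/(1−n)
h = 0.13 × (1 − 0.46)/(1 − 0.2280) = 0.13 × 0.6995 = 0.0909 km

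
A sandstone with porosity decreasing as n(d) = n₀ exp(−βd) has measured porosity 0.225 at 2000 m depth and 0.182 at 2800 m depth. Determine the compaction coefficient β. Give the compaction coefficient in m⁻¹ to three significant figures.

Working in km (1 km = 1000 m; β in km⁻¹ = β in m⁻¹ × 1000):
Athy: n(d) = n₀ e^(−βd) ⇒ n₁/n₂ = e^{β(d₂−d₁)} ⇒ β = ln(n₁/n₂)/(d₂−d₁)
β = ln(0.225/0.182) / (2.8 − 2) = ln(1.236) / 0.8 = 0.2121 / 0.8 = 0.2651 km⁻¹

0.000265 m⁻¹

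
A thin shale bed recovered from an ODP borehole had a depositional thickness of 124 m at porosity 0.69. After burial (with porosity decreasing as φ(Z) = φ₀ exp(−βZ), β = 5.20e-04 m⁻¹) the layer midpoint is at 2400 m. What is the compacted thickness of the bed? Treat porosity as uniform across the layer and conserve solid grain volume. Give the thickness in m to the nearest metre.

48 m

Working in km (1 km = 1000 m; β in km⁻¹ = β in m⁻¹ × 1000):
Porosity at 2.4 km: φ = 0.69·exp(−0.52×2.4) = 0.1981
Solid-volume conservation: h(1−φ) = h₀(1−φ₀) ⇒ h = h₀·(1−φ₀)/(1−φ)
h = 0.124 × (1 − 0.69)/(1 − 0.1981) = 0.124 × 0.3866 = 0.0479 km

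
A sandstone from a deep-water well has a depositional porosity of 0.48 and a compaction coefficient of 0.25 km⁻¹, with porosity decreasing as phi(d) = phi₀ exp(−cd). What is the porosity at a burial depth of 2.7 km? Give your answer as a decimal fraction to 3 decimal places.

0.244

phi = phi₀·exp(−c·d) = 0.48 × exp(−0.25 × 2.7) = 0.48 × exp(−0.675)
  = 0.48 × 0.5092 = 0.2444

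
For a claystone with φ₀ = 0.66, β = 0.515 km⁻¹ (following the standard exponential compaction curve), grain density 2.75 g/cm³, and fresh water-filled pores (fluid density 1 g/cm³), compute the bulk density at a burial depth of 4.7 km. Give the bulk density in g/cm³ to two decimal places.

Porosity at depth: φ = 0.66·exp(−0.515×4.7) = 0.66×0.0889 = 0.0587
Bulk density: ρ_b = (1−φ)ρ_g + φ·ρ_f = 0.9413×2.75 + 0.0587×1
       = 2.589 + 0.059 = 2.647 g/cm³

2.65 g/cm³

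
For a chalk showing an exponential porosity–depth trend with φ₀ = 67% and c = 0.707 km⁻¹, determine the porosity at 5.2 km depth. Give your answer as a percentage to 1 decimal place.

1.7%

φ = φ₀·exp(−c·Z) = 0.67 × exp(−0.707 × 5.2) = 0.67 × exp(−3.676)
  = 0.67 × 0.0253 = 0.0170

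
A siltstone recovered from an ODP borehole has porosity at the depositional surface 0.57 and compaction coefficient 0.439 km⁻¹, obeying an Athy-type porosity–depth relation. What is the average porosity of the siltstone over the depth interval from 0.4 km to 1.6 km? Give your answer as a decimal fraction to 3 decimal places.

0.372

⟨phi⟩ = (1/(z₂−z₁)) ∫ phi₀ e^(−kz) dz = phi₀·(e^(−k·z₁) − e^(−k·z₂)) / (k·(z₂−z₁))
e^(−0.439×0.4) = 0.8390; e^(−0.439×1.6) = 0.4954
⟨phi⟩ = 0.57 × (0.8390 − 0.4954) / (0.439 × 1.2) = 0.57 × 0.6522 = 0.3717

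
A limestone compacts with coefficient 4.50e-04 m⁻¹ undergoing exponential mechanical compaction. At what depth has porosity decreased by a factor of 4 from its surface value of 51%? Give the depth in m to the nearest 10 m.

3080 m

Working in km (1 km = 1000 m; k in km⁻¹ = k in m⁻¹ × 1000):
phi/phi₀ = 1/4 ⇒ exp(−k·d) = 1/4 ⇒ d = ln(4) / k
d = 1.3863 / 0.45 = 3.081 km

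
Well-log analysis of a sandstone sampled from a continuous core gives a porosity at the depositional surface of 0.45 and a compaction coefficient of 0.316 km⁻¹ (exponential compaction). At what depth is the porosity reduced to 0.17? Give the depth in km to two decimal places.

Invert Athy's law: d = ln(n₀/n) / k
d = ln(0.45/0.17) / 0.316 = ln(2.647) / 0.316 = 0.9734 / 0.316 = 3.081 km

3.08 km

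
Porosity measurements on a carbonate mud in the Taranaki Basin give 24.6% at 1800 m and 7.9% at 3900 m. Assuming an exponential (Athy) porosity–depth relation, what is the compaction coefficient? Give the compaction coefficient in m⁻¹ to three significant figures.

Working in km (1 km = 1000 m; c in km⁻¹ = c in m⁻¹ × 1000):
Athy: phi(d) = phi₀ e^(−cd) ⇒ phi₁/phi₂ = e^{c(d₂−d₁)} ⇒ c = ln(phi₁/phi₂)/(d₂−d₁)
c = ln(0.246/0.079) / (3.9 − 1.8) = ln(3.114) / 2.1 = 1.1359 / 2.1 = 0.5409 km⁻¹

0.000541 m⁻¹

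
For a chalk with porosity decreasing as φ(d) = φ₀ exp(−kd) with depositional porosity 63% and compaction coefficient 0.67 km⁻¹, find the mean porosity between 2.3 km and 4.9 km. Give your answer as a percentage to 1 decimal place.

⟨φ⟩ = (1/(d₂−d₁)) ∫ φ₀ e^(−kd) dd = φ₀·(e^(−k·d₁) − e^(−k·d₂)) / (k·(d₂−d₁))
e^(−0.67×2.3) = 0.2142; e^(−0.67×4.9) = 0.0375
⟨φ⟩ = 0.63 × (0.2142 − 0.0375) / (0.67 × 2.6) = 0.63 × 0.1014 = 0.0639

6.4%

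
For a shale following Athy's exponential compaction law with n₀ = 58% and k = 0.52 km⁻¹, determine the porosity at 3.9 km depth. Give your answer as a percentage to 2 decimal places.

n = n₀·exp(−k·d) = 0.58 × exp(−0.52 × 3.9) = 0.58 × exp(−2.028)
  = 0.58 × 0.1316 = 0.0763

7.63%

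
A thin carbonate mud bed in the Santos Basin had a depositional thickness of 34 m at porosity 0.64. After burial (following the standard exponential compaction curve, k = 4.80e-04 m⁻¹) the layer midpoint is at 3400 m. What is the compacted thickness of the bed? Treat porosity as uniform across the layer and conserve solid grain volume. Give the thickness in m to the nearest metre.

Working in km (1 km = 1000 m; k in km⁻¹ = k in m⁻¹ × 1000):
Porosity at 3.4 km: n = 0.64·exp(−0.48×3.4) = 0.1251
Solid-volume conservation: h(1−n) = h₀(1−n₀) ⇒ h = h₀·(1−n₀)/(1−n)
h = 0.034 × (1 − 0.64)/(1 − 0.1251) = 0.034 × 0.4115 = 0.0140 km

14 m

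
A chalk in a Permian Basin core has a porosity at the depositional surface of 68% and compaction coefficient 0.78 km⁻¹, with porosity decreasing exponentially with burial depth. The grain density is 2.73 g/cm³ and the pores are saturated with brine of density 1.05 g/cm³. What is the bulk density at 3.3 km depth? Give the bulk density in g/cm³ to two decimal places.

2.64 g/cm³

Porosity at depth: phi = 0.68·exp(−0.78×3.3) = 0.68×0.0762 = 0.0518
Bulk density: ρ_b = (1−phi)ρ_g + phi·ρ_f = 0.9482×2.73 + 0.0518×1.05
       = 2.588 + 0.054 = 2.643 g/cm³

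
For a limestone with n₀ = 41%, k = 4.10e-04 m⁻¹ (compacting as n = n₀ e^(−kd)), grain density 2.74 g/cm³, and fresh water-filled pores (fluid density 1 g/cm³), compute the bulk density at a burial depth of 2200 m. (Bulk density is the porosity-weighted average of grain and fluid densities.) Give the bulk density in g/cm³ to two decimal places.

Working in km (1 km = 1000 m; k in km⁻¹ = k in m⁻¹ × 1000):
Porosity at depth: n = 0.41·exp(−0.41×2.2) = 0.41×0.4058 = 0.1664
Bulk density: ρ_b = (1−n)ρ_g + n·ρ_f = 0.8336×2.74 + 0.1664×1
       = 2.284 + 0.166 = 2.451 g/cm³

2.45 g/cm³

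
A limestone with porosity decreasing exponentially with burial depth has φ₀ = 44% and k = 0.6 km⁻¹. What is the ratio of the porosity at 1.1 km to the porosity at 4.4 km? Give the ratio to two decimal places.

7.24

φ(d₁)/φ(d₂) = e^(−k·d₁)/e^(−k·d₂) = e^{k(d₂−d₁)}
= exp(0.6 × 3.3) = exp(1.98) = 7.2427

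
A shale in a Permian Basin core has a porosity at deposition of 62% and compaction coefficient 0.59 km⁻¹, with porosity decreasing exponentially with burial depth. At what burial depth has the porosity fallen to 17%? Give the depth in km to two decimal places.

2.19 km

Invert Athy's law: Z = ln(φ₀/φ) / c
Z = ln(0.62/0.17) / 0.59 = ln(3.647) / 0.59 = 1.2939 / 0.59 = 2.193 km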